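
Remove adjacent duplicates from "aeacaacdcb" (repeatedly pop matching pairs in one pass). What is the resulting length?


Input: aeacaacdcb
Stack-based adjacent duplicate removal:
  Read 'a': push. Stack: a
  Read 'e': push. Stack: ae
  Read 'a': push. Stack: aea
  Read 'c': push. Stack: aeac
  Read 'a': push. Stack: aeaca
  Read 'a': matches stack top 'a' => pop. Stack: aeac
  Read 'c': matches stack top 'c' => pop. Stack: aea
  Read 'd': push. Stack: aead
  Read 'c': push. Stack: aeadc
  Read 'b': push. Stack: aeadcb
Final stack: "aeadcb" (length 6)

6


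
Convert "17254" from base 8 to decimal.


Input: "17254" in base 8
Positional expansion:
  Digit '1' (value 1) x 8^4 = 4096
  Digit '7' (value 7) x 8^3 = 3584
  Digit '2' (value 2) x 8^2 = 128
  Digit '5' (value 5) x 8^1 = 40
  Digit '4' (value 4) x 8^0 = 4
Sum = 7852

7852


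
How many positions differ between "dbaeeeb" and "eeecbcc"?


Comparing "dbaeeeb" and "eeecbcc" position by position:
  Position 0: 'd' vs 'e' => DIFFER
  Position 1: 'b' vs 'e' => DIFFER
  Position 2: 'a' vs 'e' => DIFFER
  Position 3: 'e' vs 'c' => DIFFER
  Position 4: 'e' vs 'b' => DIFFER
  Position 5: 'e' vs 'c' => DIFFER
  Position 6: 'b' vs 'c' => DIFFER
Positions that differ: 7

7


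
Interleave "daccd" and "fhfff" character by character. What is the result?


Interleaving "daccd" and "fhfff":
  Position 0: 'd' from first, 'f' from second => "df"
  Position 1: 'a' from first, 'h' from second => "ah"
  Position 2: 'c' from first, 'f' from second => "cf"
  Position 3: 'c' from first, 'f' from second => "cf"
  Position 4: 'd' from first, 'f' from second => "df"
Result: dfahcfcfdf

dfahcfcfdf


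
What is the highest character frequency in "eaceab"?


Input: eaceab
Character counts:
  'a': 2
  'b': 1
  'c': 1
  'e': 2
Maximum frequency: 2

2


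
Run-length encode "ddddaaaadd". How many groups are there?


Input: ddddaaaadd
Scanning for consecutive runs:
  Group 1: 'd' x 4 (positions 0-3)
  Group 2: 'a' x 4 (positions 4-7)
  Group 3: 'd' x 2 (positions 8-9)
Total groups: 3

3


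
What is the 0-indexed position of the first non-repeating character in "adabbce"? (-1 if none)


Input: adabbce
Character frequencies:
  'a': 2
  'b': 2
  'c': 1
  'd': 1
  'e': 1
Scanning left to right for freq == 1:
  Position 0 ('a'): freq=2, skip
  Position 1 ('d'): unique! => answer = 1

1


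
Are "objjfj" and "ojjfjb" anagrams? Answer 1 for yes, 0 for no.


Strings: "objjfj", "ojjfjb"
Sorted first:  bfjjjo
Sorted second: bfjjjo
Sorted forms match => anagrams

1


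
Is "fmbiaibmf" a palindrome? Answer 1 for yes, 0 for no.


Input: fmbiaibmf
Reversed: fmbiaibmf
  Compare pos 0 ('f') with pos 8 ('f'): match
  Compare pos 1 ('m') with pos 7 ('m'): match
  Compare pos 2 ('b') with pos 6 ('b'): match
  Compare pos 3 ('i') with pos 5 ('i'): match
Result: palindrome

1


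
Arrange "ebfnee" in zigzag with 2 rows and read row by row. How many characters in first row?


Zigzag "ebfnee" into 2 rows:
Placing characters:
  'e' => row 0
  'b' => row 1
  'f' => row 0
  'n' => row 1
  'e' => row 0
  'e' => row 1
Rows:
  Row 0: "efe"
  Row 1: "bne"
First row length: 3

3


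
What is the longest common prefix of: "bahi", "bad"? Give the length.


Words: bahi, bad
  Position 0: all 'b' => match
  Position 1: all 'a' => match
  Position 2: ('h', 'd') => mismatch, stop
LCP = "ba" (length 2)

2


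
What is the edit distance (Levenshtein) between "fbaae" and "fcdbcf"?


Computing edit distance: "fbaae" -> "fcdbcf"
DP table:
           f    c    d    b    c    f
      0    1    2    3    4    5    6
  f   1    0    1    2    3    4    5
  b   2    1    1    2    2    3    4
  a   3    2    2    2    3    3    4
  a   4    3    3    3    3    4    4
  e   5    4    4    4    4    4    5
Edit distance = dp[5][6] = 5

5


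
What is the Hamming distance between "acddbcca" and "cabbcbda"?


Comparing "acddbcca" and "cabbcbda" position by position:
  Position 0: 'a' vs 'c' => differ
  Position 1: 'c' vs 'a' => differ
  Position 2: 'd' vs 'b' => differ
  Position 3: 'd' vs 'b' => differ
  Position 4: 'b' vs 'c' => differ
  Position 5: 'c' vs 'b' => differ
  Position 6: 'c' vs 'd' => differ
  Position 7: 'a' vs 'a' => same
Total differences (Hamming distance): 7

7


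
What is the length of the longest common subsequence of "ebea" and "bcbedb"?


LCS of "ebea" and "bcbedb"
DP table:
           b    c    b    e    d    b
      0    0    0    0    0    0    0
  e   0    0    0    0    1    1    1
  b   0    1    1    1    1    1    2
  e   0    1    1    1    2    2    2
  a   0    1    1    1    2    2    2
LCS length = dp[4][6] = 2

2


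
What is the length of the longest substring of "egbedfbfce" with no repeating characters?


Input: "egbedfbfce"
Sliding window (track last position of each char):
  Position 0 ('e'): window [0,0] length 1 -- new best
  Position 1 ('g'): window [0,1] length 2 -- new best
  Position 2 ('b'): window [0,2] length 3 -- new best
  Position 3 ('e'): repeat (last at 0), move window start to 1
  Position 3 ('e'): window [1,3] length 3
  Position 4 ('d'): window [1,4] length 4 -- new best
  Position 5 ('f'): window [1,5] length 5 -- new best
  Position 6 ('b'): repeat (last at 2), move window start to 3
  Position 6 ('b'): window [3,6] length 4
  Position 7 ('f'): repeat (last at 5), move window start to 6
  Position 7 ('f'): window [6,7] length 2
  Position 8 ('c'): window [6,8] length 3
  Position 9 ('e'): window [6,9] length 4
Longest substring with no repeats: "gbedf" with length 5

5


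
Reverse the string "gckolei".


Input: gckolei
Reading characters right to left:
  Position 6: 'i'
  Position 5: 'e'
  Position 4: 'l'
  Position 3: 'o'
  Position 2: 'k'
  Position 1: 'c'
  Position 0: 'g'
Reversed: ielokcg

ielokcg


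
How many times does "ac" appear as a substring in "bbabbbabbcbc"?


Searching for "ac" in "bbabbbabbcbc"
Scanning each position:
  Position 0: "bb" => no
  Position 1: "ba" => no
  Position 2: "ab" => no
  Position 3: "bb" => no
  Position 4: "bb" => no
  Position 5: "ba" => no
  Position 6: "ab" => no
  Position 7: "bb" => no
  Position 8: "bc" => no
  Position 9: "cb" => no
  Position 10: "bc" => no
Total occurrences: 0

0


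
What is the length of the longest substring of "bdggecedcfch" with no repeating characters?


Input: "bdggecedcfch"
Sliding window (track last position of each char):
  Position 0 ('b'): window [0,0] length 1 -- new best
  Position 1 ('d'): window [0,1] length 2 -- new best
  Position 2 ('g'): window [0,2] length 3 -- new best
  Position 3 ('g'): repeat (last at 2), move window start to 3
  Position 3 ('g'): window [3,3] length 1
  Position 4 ('e'): window [3,4] length 2
  Position 5 ('c'): window [3,5] length 3
  Position 6 ('e'): repeat (last at 4), move window start to 5
  Position 6 ('e'): window [5,6] length 2
  Position 7 ('d'): window [5,7] length 3
  Position 8 ('c'): repeat (last at 5), move window start to 6
  Position 8 ('c'): window [6,8] length 3
  Position 9 ('f'): window [6,9] length 4 -- new best
  Position 10 ('c'): repeat (last at 8), move window start to 9
  Position 10 ('c'): window [9,10] length 2
  Position 11 ('h'): window [9,11] length 3
Longest substring with no repeats: "edcf" with length 4

4


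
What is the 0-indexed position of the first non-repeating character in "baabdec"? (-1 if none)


Input: baabdec
Character frequencies:
  'a': 2
  'b': 2
  'c': 1
  'd': 1
  'e': 1
Scanning left to right for freq == 1:
  Position 0 ('b'): freq=2, skip
  Position 1 ('a'): freq=2, skip
  Position 2 ('a'): freq=2, skip
  Position 3 ('b'): freq=2, skip
  Position 4 ('d'): unique! => answer = 4

4


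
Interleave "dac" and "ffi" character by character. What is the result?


Interleaving "dac" and "ffi":
  Position 0: 'd' from first, 'f' from second => "df"
  Position 1: 'a' from first, 'f' from second => "af"
  Position 2: 'c' from first, 'i' from second => "ci"
Result: dfafci

dfafci


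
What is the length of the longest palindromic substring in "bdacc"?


Input: "bdacc"
Checking substrings for palindromes:
  [3:5] "cc" (len 2) => palindrome
Longest palindromic substring: "cc" with length 2

2


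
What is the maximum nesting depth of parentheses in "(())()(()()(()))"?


Input: "(())()(()()(()))"
Tracking depth:
  Position 0 '(': depth becomes 1
  Position 1 '(': depth becomes 2
  Position 2 ')': depth becomes 1
  Position 3 ')': depth becomes 0
  Position 4 '(': depth becomes 1
  Position 5 ')': depth becomes 0
  Position 6 '(': depth becomes 1
  Position 7 '(': depth becomes 2
  Position 8 ')': depth becomes 1
  Position 9 '(': depth becomes 2
  Position 10 ')': depth becomes 1
  Position 11 '(': depth becomes 2
  Position 12 '(': depth becomes 3
  Position 13 ')': depth becomes 2
  Position 14 ')': depth becomes 1
  Position 15 ')': depth becomes 0
Maximum depth reached: 3

3


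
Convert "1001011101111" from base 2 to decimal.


Input: "1001011101111" in base 2
Positional expansion:
  Digit '1' (value 1) x 2^12 = 4096
  Digit '0' (value 0) x 2^11 = 0
  Digit '0' (value 0) x 2^10 = 0
  Digit '1' (value 1) x 2^9 = 512
  Digit '0' (value 0) x 2^8 = 0
  Digit '1' (value 1) x 2^7 = 128
  Digit '1' (value 1) x 2^6 = 64
  Digit '1' (value 1) x 2^5 = 32
  Digit '0' (value 0) x 2^4 = 0
  Digit '1' (value 1) x 2^3 = 8
  Digit '1' (value 1) x 2^2 = 4
  Digit '1' (value 1) x 2^1 = 2
  Digit '1' (value 1) x 2^0 = 1
Sum = 4847

4847


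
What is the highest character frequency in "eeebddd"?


Input: eeebddd
Character counts:
  'b': 1
  'd': 3
  'e': 3
Maximum frequency: 3

3


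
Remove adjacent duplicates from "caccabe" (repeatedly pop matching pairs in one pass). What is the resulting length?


Input: caccabe
Stack-based adjacent duplicate removal:
  Read 'c': push. Stack: c
  Read 'a': push. Stack: ca
  Read 'c': push. Stack: cac
  Read 'c': matches stack top 'c' => pop. Stack: ca
  Read 'a': matches stack top 'a' => pop. Stack: c
  Read 'b': push. Stack: cb
  Read 'e': push. Stack: cbe
Final stack: "cbe" (length 3)

3


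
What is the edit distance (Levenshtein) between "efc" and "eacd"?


Computing edit distance: "efc" -> "eacd"
DP table:
           e    a    c    d
      0    1    2    3    4
  e   1    0    1    2    3
  f   2    1    1    2    3
  c   3    2    2    1    2
Edit distance = dp[3][4] = 2

2


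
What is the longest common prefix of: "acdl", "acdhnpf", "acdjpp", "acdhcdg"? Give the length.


Words: acdl, acdhnpf, acdjpp, acdhcdg
  Position 0: all 'a' => match
  Position 1: all 'c' => match
  Position 2: all 'd' => match
  Position 3: ('l', 'h', 'j', 'h') => mismatch, stop
LCP = "acd" (length 3)

3


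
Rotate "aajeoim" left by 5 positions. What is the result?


Input: "aajeoim", rotate left by 5
First 5 characters: "aajeo"
Remaining characters: "im"
Concatenate remaining + first: "im" + "aajeo" = "imaajeo"

imaajeo


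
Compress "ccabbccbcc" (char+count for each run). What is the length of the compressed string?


Input: ccabbccbcc
Runs:
  'c' x 2 => "c2"
  'a' x 1 => "a1"
  'b' x 2 => "b2"
  'c' x 2 => "c2"
  'b' x 1 => "b1"
  'c' x 2 => "c2"
Compressed: "c2a1b2c2b1c2"
Compressed length: 12

12


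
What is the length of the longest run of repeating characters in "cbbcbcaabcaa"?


Input: "cbbcbcaabcaa"
Scanning for longest run:
  Position 1 ('b'): new char, reset run to 1
  Position 2 ('b'): continues run of 'b', length=2
  Position 3 ('c'): new char, reset run to 1
  Position 4 ('b'): new char, reset run to 1
  Position 5 ('c'): new char, reset run to 1
  Position 6 ('a'): new char, reset run to 1
  Position 7 ('a'): continues run of 'a', length=2
  Position 8 ('b'): new char, reset run to 1
  Position 9 ('c'): new char, reset run to 1
  Position 10 ('a'): new char, reset run to 1
  Position 11 ('a'): continues run of 'a', length=2
Longest run: 'b' with length 2

2


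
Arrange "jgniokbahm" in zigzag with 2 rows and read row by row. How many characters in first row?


Zigzag "jgniokbahm" into 2 rows:
Placing characters:
  'j' => row 0
  'g' => row 1
  'n' => row 0
  'i' => row 1
  'o' => row 0
  'k' => row 1
  'b' => row 0
  'a' => row 1
  'h' => row 0
  'm' => row 1
Rows:
  Row 0: "jnobh"
  Row 1: "gikam"
First row length: 5

5


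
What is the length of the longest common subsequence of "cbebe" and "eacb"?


LCS of "cbebe" and "eacb"
DP table:
           e    a    c    b
      0    0    0    0    0
  c   0    0    0    1    1
  b   0    0    0    1    2
  e   0    1    1    1    2
  b   0    1    1    1    2
  e   0    1    1    1    2
LCS length = dp[5][4] = 2

2


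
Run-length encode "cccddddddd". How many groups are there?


Input: cccddddddd
Scanning for consecutive runs:
  Group 1: 'c' x 3 (positions 0-2)
  Group 2: 'd' x 7 (positions 3-9)
Total groups: 2

2


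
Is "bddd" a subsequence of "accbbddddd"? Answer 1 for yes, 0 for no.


Check if "bddd" is a subsequence of "accbbddddd"
Greedy scan:
  Position 0 ('a'): no match needed
  Position 1 ('c'): no match needed
  Position 2 ('c'): no match needed
  Position 3 ('b'): matches sub[0] = 'b'
  Position 4 ('b'): no match needed
  Position 5 ('d'): matches sub[1] = 'd'
  Position 6 ('d'): matches sub[2] = 'd'
  Position 7 ('d'): matches sub[3] = 'd'
  Position 8 ('d'): no match needed
  Position 9 ('d'): no match needed
All 4 characters matched => is a subsequence

1


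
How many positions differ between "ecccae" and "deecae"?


Comparing "ecccae" and "deecae" position by position:
  Position 0: 'e' vs 'd' => DIFFER
  Position 1: 'c' vs 'e' => DIFFER
  Position 2: 'c' vs 'e' => DIFFER
  Position 3: 'c' vs 'c' => same
  Position 4: 'a' vs 'a' => same
  Position 5: 'e' vs 'e' => same
Positions that differ: 3

3


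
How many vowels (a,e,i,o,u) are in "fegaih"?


Input: fegaih
Checking each character:
  'f' at position 0: consonant
  'e' at position 1: vowel (running total: 1)
  'g' at position 2: consonant
  'a' at position 3: vowel (running total: 2)
  'i' at position 4: vowel (running total: 3)
  'h' at position 5: consonant
Total vowels: 3

3


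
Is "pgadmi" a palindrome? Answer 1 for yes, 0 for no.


Input: pgadmi
Reversed: imdagp
  Compare pos 0 ('p') with pos 5 ('i'): MISMATCH
  Compare pos 1 ('g') with pos 4 ('m'): MISMATCH
  Compare pos 2 ('a') with pos 3 ('d'): MISMATCH
Result: not a palindrome

0


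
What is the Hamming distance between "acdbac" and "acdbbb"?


Comparing "acdbac" and "acdbbb" position by position:
  Position 0: 'a' vs 'a' => same
  Position 1: 'c' vs 'c' => same
  Position 2: 'd' vs 'd' => same
  Position 3: 'b' vs 'b' => same
  Position 4: 'a' vs 'b' => differ
  Position 5: 'c' vs 'b' => differ
Total differences (Hamming distance): 2

2


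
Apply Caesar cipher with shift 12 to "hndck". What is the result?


Caesar cipher: shift "hndck" by 12
  'h' (pos 7) + 12 = pos 19 = 't'
  'n' (pos 13) + 12 = pos 25 = 'z'
  'd' (pos 3) + 12 = pos 15 = 'p'
  'c' (pos 2) + 12 = pos 14 = 'o'
  'k' (pos 10) + 12 = pos 22 = 'w'
Result: tzpow

tzpow


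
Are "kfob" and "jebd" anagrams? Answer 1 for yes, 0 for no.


Strings: "kfob", "jebd"
Sorted first:  bfko
Sorted second: bdej
Differ at position 1: 'f' vs 'd' => not anagrams

0


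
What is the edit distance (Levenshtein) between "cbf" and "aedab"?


Computing edit distance: "cbf" -> "aedab"
DP table:
           a    e    d    a    b
      0    1    2    3    4    5
  c   1    1    2    3    4    5
  b   2    2    2    3    4    4
  f   3    3    3    3    4    5
Edit distance = dp[3][5] = 5

5


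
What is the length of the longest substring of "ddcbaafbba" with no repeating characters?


Input: "ddcbaafbba"
Sliding window (track last position of each char):
  Position 0 ('d'): window [0,0] length 1 -- new best
  Position 1 ('d'): repeat (last at 0), move window start to 1
  Position 1 ('d'): window [1,1] length 1
  Position 2 ('c'): window [1,2] length 2 -- new best
  Position 3 ('b'): window [1,3] length 3 -- new best
  Position 4 ('a'): window [1,4] length 4 -- new best
  Position 5 ('a'): repeat (last at 4), move window start to 5
  Position 5 ('a'): window [5,5] length 1
  Position 6 ('f'): window [5,6] length 2
  Position 7 ('b'): window [5,7] length 3
  Position 8 ('b'): repeat (last at 7), move window start to 8
  Position 8 ('b'): window [8,8] length 1
  Position 9 ('a'): window [8,9] length 2
Longest substring with no repeats: "dcba" with length 4

4


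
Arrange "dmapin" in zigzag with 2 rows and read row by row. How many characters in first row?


Zigzag "dmapin" into 2 rows:
Placing characters:
  'd' => row 0
  'm' => row 1
  'a' => row 0
  'p' => row 1
  'i' => row 0
  'n' => row 1
Rows:
  Row 0: "dai"
  Row 1: "mpn"
First row length: 3

3


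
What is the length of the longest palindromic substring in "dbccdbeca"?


Input: "dbccdbeca"
Checking substrings for palindromes:
  [2:4] "cc" (len 2) => palindrome
Longest palindromic substring: "cc" with length 2

2


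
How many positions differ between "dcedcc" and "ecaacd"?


Comparing "dcedcc" and "ecaacd" position by position:
  Position 0: 'd' vs 'e' => DIFFER
  Position 1: 'c' vs 'c' => same
  Position 2: 'e' vs 'a' => DIFFER
  Position 3: 'd' vs 'a' => DIFFER
  Position 4: 'c' vs 'c' => same
  Position 5: 'c' vs 'd' => DIFFER
Positions that differ: 4

4


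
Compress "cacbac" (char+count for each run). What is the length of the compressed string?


Input: cacbac
Runs:
  'c' x 1 => "c1"
  'a' x 1 => "a1"
  'c' x 1 => "c1"
  'b' x 1 => "b1"
  'a' x 1 => "a1"
  'c' x 1 => "c1"
Compressed: "c1a1c1b1a1c1"
Compressed length: 12

12


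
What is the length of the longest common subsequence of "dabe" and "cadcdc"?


LCS of "dabe" and "cadcdc"
DP table:
           c    a    d    c    d    c
      0    0    0    0    0    0    0
  d   0    0    0    1    1    1    1
  a   0    0    1    1    1    1    1
  b   0    0    1    1    1    1    1
  e   0    0    1    1    1    1    1
LCS length = dp[4][6] = 1

1


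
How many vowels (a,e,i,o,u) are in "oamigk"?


Input: oamigk
Checking each character:
  'o' at position 0: vowel (running total: 1)
  'a' at position 1: vowel (running total: 2)
  'm' at position 2: consonant
  'i' at position 3: vowel (running total: 3)
  'g' at position 4: consonant
  'k' at position 5: consonant
Total vowels: 3

3


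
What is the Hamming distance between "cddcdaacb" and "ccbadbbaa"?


Comparing "cddcdaacb" and "ccbadbbaa" position by position:
  Position 0: 'c' vs 'c' => same
  Position 1: 'd' vs 'c' => differ
  Position 2: 'd' vs 'b' => differ
  Position 3: 'c' vs 'a' => differ
  Position 4: 'd' vs 'd' => same
  Position 5: 'a' vs 'b' => differ
  Position 6: 'a' vs 'b' => differ
  Position 7: 'c' vs 'a' => differ
  Position 8: 'b' vs 'a' => differ
Total differences (Hamming distance): 7

7


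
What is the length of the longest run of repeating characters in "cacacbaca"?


Input: "cacacbaca"
Scanning for longest run:
  Position 1 ('a'): new char, reset run to 1
  Position 2 ('c'): new char, reset run to 1
  Position 3 ('a'): new char, reset run to 1
  Position 4 ('c'): new char, reset run to 1
  Position 5 ('b'): new char, reset run to 1
  Position 6 ('a'): new char, reset run to 1
  Position 7 ('c'): new char, reset run to 1
  Position 8 ('a'): new char, reset run to 1
Longest run: 'c' with length 1

1


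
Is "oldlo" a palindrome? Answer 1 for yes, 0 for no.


Input: oldlo
Reversed: oldlo
  Compare pos 0 ('o') with pos 4 ('o'): match
  Compare pos 1 ('l') with pos 3 ('l'): match
Result: palindrome

1


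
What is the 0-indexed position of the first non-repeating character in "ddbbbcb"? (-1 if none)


Input: ddbbbcb
Character frequencies:
  'b': 4
  'c': 1
  'd': 2
Scanning left to right for freq == 1:
  Position 0 ('d'): freq=2, skip
  Position 1 ('d'): freq=2, skip
  Position 2 ('b'): freq=4, skip
  Position 3 ('b'): freq=4, skip
  Position 4 ('b'): freq=4, skip
  Position 5 ('c'): unique! => answer = 5

5


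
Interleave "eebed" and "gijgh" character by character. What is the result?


Interleaving "eebed" and "gijgh":
  Position 0: 'e' from first, 'g' from second => "eg"
  Position 1: 'e' from first, 'i' from second => "ei"
  Position 2: 'b' from first, 'j' from second => "bj"
  Position 3: 'e' from first, 'g' from second => "eg"
  Position 4: 'd' from first, 'h' from second => "dh"
Result: egeibjegdh

egeibjegdh


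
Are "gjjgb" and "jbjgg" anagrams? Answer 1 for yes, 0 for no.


Strings: "gjjgb", "jbjgg"
Sorted first:  bggjj
Sorted second: bggjj
Sorted forms match => anagrams

1


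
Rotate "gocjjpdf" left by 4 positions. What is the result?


Input: "gocjjpdf", rotate left by 4
First 4 characters: "gocj"
Remaining characters: "jpdf"
Concatenate remaining + first: "jpdf" + "gocj" = "jpdfgocj"

jpdfgocj


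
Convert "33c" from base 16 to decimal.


Input: "33c" in base 16
Positional expansion:
  Digit '3' (value 3) x 16^2 = 768
  Digit '3' (value 3) x 16^1 = 48
  Digit 'c' (value 12) x 16^0 = 12
Sum = 828

828


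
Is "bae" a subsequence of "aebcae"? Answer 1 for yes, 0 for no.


Check if "bae" is a subsequence of "aebcae"
Greedy scan:
  Position 0 ('a'): no match needed
  Position 1 ('e'): no match needed
  Position 2 ('b'): matches sub[0] = 'b'
  Position 3 ('c'): no match needed
  Position 4 ('a'): matches sub[1] = 'a'
  Position 5 ('e'): matches sub[2] = 'e'
All 3 characters matched => is a subsequence

1


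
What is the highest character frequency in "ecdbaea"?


Input: ecdbaea
Character counts:
  'a': 2
  'b': 1
  'c': 1
  'd': 1
  'e': 2
Maximum frequency: 2

2


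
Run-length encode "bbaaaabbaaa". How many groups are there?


Input: bbaaaabbaaa
Scanning for consecutive runs:
  Group 1: 'b' x 2 (positions 0-1)
  Group 2: 'a' x 4 (positions 2-5)
  Group 3: 'b' x 2 (positions 6-7)
  Group 4: 'a' x 3 (positions 8-10)
Total groups: 4

4


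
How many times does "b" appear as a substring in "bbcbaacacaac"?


Searching for "b" in "bbcbaacacaac"
Scanning each position:
  Position 0: "b" => MATCH
  Position 1: "b" => MATCH
  Position 2: "c" => no
  Position 3: "b" => MATCH
  Position 4: "a" => no
  Position 5: "a" => no
  Position 6: "c" => no
  Position 7: "a" => no
  Position 8: "c" => no
  Position 9: "a" => no
  Position 10: "a" => no
  Position 11: "c" => no
Total occurrences: 3

3


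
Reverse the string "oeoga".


Input: oeoga
Reading characters right to left:
  Position 4: 'a'
  Position 3: 'g'
  Position 2: 'o'
  Position 1: 'e'
  Position 0: 'o'
Reversed: agoeo

agoeo


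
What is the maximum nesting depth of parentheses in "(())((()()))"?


Input: "(())((()()))"
Tracking depth:
  Position 0 '(': depth becomes 1
  Position 1 '(': depth becomes 2
  Position 2 ')': depth becomes 1
  Position 3 ')': depth becomes 0
  Position 4 '(': depth becomes 1
  Position 5 '(': depth becomes 2
  Position 6 '(': depth becomes 3
  Position 7 ')': depth becomes 2
  Position 8 '(': depth becomes 3
  Position 9 ')': depth becomes 2
  Position 10 ')': depth becomes 1
  Position 11 ')': depth becomes 0
Maximum depth reached: 3

3


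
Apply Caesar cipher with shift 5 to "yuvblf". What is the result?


Caesar cipher: shift "yuvblf" by 5
  'y' (pos 24) + 5 = pos 3 = 'd'
  'u' (pos 20) + 5 = pos 25 = 'z'
  'v' (pos 21) + 5 = pos 0 = 'a'
  'b' (pos 1) + 5 = pos 6 = 'g'
  'l' (pos 11) + 5 = pos 16 = 'q'
  'f' (pos 5) + 5 = pos 10 = 'k'
Result: dzagqk

dzagqk


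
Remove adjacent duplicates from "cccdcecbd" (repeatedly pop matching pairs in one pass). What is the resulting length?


Input: cccdcecbd
Stack-based adjacent duplicate removal:
  Read 'c': push. Stack: c
  Read 'c': matches stack top 'c' => pop. Stack: (empty)
  Read 'c': push. Stack: c
  Read 'd': push. Stack: cd
  Read 'c': push. Stack: cdc
  Read 'e': push. Stack: cdce
  Read 'c': push. Stack: cdcec
  Read 'b': push. Stack: cdcecb
  Read 'd': push. Stack: cdcecbd
Final stack: "cdcecbd" (length 7)

7


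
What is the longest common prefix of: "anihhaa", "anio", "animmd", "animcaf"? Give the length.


Words: anihhaa, anio, animmd, animcaf
  Position 0: all 'a' => match
  Position 1: all 'n' => match
  Position 2: all 'i' => match
  Position 3: ('h', 'o', 'm', 'm') => mismatch, stop
LCP = "ani" (length 3)

3


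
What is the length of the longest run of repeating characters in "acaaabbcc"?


Input: "acaaabbcc"
Scanning for longest run:
  Position 1 ('c'): new char, reset run to 1
  Position 2 ('a'): new char, reset run to 1
  Position 3 ('a'): continues run of 'a', length=2
  Position 4 ('a'): continues run of 'a', length=3
  Position 5 ('b'): new char, reset run to 1
  Position 6 ('b'): continues run of 'b', length=2
  Position 7 ('c'): new char, reset run to 1
  Position 8 ('c'): continues run of 'c', length=2
Longest run: 'a' with length 3

3


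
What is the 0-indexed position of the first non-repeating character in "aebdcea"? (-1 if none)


Input: aebdcea
Character frequencies:
  'a': 2
  'b': 1
  'c': 1
  'd': 1
  'e': 2
Scanning left to right for freq == 1:
  Position 0 ('a'): freq=2, skip
  Position 1 ('e'): freq=2, skip
  Position 2 ('b'): unique! => answer = 2

2


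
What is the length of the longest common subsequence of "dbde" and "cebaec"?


LCS of "dbde" and "cebaec"
DP table:
           c    e    b    a    e    c
      0    0    0    0    0    0    0
  d   0    0    0    0    0    0    0
  b   0    0    0    1    1    1    1
  d   0    0    0    1    1    1    1
  e   0    0    1    1    1    2    2
LCS length = dp[4][6] = 2

2


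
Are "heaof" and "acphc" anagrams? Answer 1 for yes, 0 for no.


Strings: "heaof", "acphc"
Sorted first:  aefho
Sorted second: acchp
Differ at position 1: 'e' vs 'c' => not anagrams

0


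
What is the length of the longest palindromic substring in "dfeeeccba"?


Input: "dfeeeccba"
Checking substrings for palindromes:
  [2:5] "eee" (len 3) => palindrome
  [2:4] "ee" (len 2) => palindrome
  [3:5] "ee" (len 2) => palindrome
  [5:7] "cc" (len 2) => palindrome
Longest palindromic substring: "eee" with length 3

3


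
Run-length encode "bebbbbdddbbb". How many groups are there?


Input: bebbbbdddbbb
Scanning for consecutive runs:
  Group 1: 'b' x 1 (positions 0-0)
  Group 2: 'e' x 1 (positions 1-1)
  Group 3: 'b' x 4 (positions 2-5)
  Group 4: 'd' x 3 (positions 6-8)
  Group 5: 'b' x 3 (positions 9-11)
Total groups: 5

5


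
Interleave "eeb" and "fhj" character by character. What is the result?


Interleaving "eeb" and "fhj":
  Position 0: 'e' from first, 'f' from second => "ef"
  Position 1: 'e' from first, 'h' from second => "eh"
  Position 2: 'b' from first, 'j' from second => "bj"
Result: efehbj

efehbj


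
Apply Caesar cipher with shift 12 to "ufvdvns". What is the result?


Caesar cipher: shift "ufvdvns" by 12
  'u' (pos 20) + 12 = pos 6 = 'g'
  'f' (pos 5) + 12 = pos 17 = 'r'
  'v' (pos 21) + 12 = pos 7 = 'h'
  'd' (pos 3) + 12 = pos 15 = 'p'
  'v' (pos 21) + 12 = pos 7 = 'h'
  'n' (pos 13) + 12 = pos 25 = 'z'
  's' (pos 18) + 12 = pos 4 = 'e'
Result: grhphze

grhphze


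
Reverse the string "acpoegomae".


Input: acpoegomae
Reading characters right to left:
  Position 9: 'e'
  Position 8: 'a'
  Position 7: 'm'
  Position 6: 'o'
  Position 5: 'g'
  Position 4: 'e'
  Position 3: 'o'
  Position 2: 'p'
  Position 1: 'c'
  Position 0: 'a'
Reversed: eamogeopca

eamogeopca


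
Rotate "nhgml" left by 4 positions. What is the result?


Input: "nhgml", rotate left by 4
First 4 characters: "nhgm"
Remaining characters: "l"
Concatenate remaining + first: "l" + "nhgm" = "lnhgm"

lnhgm


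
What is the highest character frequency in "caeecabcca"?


Input: caeecabcca
Character counts:
  'a': 3
  'b': 1
  'c': 4
  'e': 2
Maximum frequency: 4

4


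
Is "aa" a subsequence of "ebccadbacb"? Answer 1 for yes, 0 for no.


Check if "aa" is a subsequence of "ebccadbacb"
Greedy scan:
  Position 0 ('e'): no match needed
  Position 1 ('b'): no match needed
  Position 2 ('c'): no match needed
  Position 3 ('c'): no match needed
  Position 4 ('a'): matches sub[0] = 'a'
  Position 5 ('d'): no match needed
  Position 6 ('b'): no match needed
  Position 7 ('a'): matches sub[1] = 'a'
  Position 8 ('c'): no match needed
  Position 9 ('b'): no match needed
All 2 characters matched => is a subsequence

1


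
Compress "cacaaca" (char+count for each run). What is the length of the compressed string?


Input: cacaaca
Runs:
  'c' x 1 => "c1"
  'a' x 1 => "a1"
  'c' x 1 => "c1"
  'a' x 2 => "a2"
  'c' x 1 => "c1"
  'a' x 1 => "a1"
Compressed: "c1a1c1a2c1a1"
Compressed length: 12

12


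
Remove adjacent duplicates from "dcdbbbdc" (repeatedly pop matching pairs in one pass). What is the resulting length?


Input: dcdbbbdc
Stack-based adjacent duplicate removal:
  Read 'd': push. Stack: d
  Read 'c': push. Stack: dc
  Read 'd': push. Stack: dcd
  Read 'b': push. Stack: dcdb
  Read 'b': matches stack top 'b' => pop. Stack: dcd
  Read 'b': push. Stack: dcdb
  Read 'd': push. Stack: dcdbd
  Read 'c': push. Stack: dcdbdc
Final stack: "dcdbdc" (length 6)

6


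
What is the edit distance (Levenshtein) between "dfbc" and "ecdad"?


Computing edit distance: "dfbc" -> "ecdad"
DP table:
           e    c    d    a    d
      0    1    2    3    4    5
  d   1    1    2    2    3    4
  f   2    2    2    3    3    4
  b   3    3    3    3    4    4
  c   4    4    3    4    4    5
Edit distance = dp[4][5] = 5

5


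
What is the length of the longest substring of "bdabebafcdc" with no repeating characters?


Input: "bdabebafcdc"
Sliding window (track last position of each char):
  Position 0 ('b'): window [0,0] length 1 -- new best
  Position 1 ('d'): window [0,1] length 2 -- new best
  Position 2 ('a'): window [0,2] length 3 -- new best
  Position 3 ('b'): repeat (last at 0), move window start to 1
  Position 3 ('b'): window [1,3] length 3
  Position 4 ('e'): window [1,4] length 4 -- new best
  Position 5 ('b'): repeat (last at 3), move window start to 4
  Position 5 ('b'): window [4,5] length 2
  Position 6 ('a'): window [4,6] length 3
  Position 7 ('f'): window [4,7] length 4
  Position 8 ('c'): window [4,8] length 5 -- new best
  Position 9 ('d'): window [4,9] length 6 -- new best
  Position 10 ('c'): repeat (last at 8), move window start to 9
  Position 10 ('c'): window [9,10] length 2
Longest substring with no repeats: "ebafcd" with length 6

6


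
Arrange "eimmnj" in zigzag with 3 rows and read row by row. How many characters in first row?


Zigzag "eimmnj" into 3 rows:
Placing characters:
  'e' => row 0
  'i' => row 1
  'm' => row 2
  'm' => row 1
  'n' => row 0
  'j' => row 1
Rows:
  Row 0: "en"
  Row 1: "imj"
  Row 2: "m"
First row length: 2

2


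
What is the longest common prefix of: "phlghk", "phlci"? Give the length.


Words: phlghk, phlci
  Position 0: all 'p' => match
  Position 1: all 'h' => match
  Position 2: all 'l' => match
  Position 3: ('g', 'c') => mismatch, stop
LCP = "phl" (length 3)

3


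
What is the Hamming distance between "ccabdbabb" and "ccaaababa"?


Comparing "ccabdbabb" and "ccaaababa" position by position:
  Position 0: 'c' vs 'c' => same
  Position 1: 'c' vs 'c' => same
  Position 2: 'a' vs 'a' => same
  Position 3: 'b' vs 'a' => differ
  Position 4: 'd' vs 'a' => differ
  Position 5: 'b' vs 'b' => same
  Position 6: 'a' vs 'a' => same
  Position 7: 'b' vs 'b' => same
  Position 8: 'b' vs 'a' => differ
Total differences (Hamming distance): 3

3


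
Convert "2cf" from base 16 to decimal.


Input: "2cf" in base 16
Positional expansion:
  Digit '2' (value 2) x 16^2 = 512
  Digit 'c' (value 12) x 16^1 = 192
  Digit 'f' (value 15) x 16^0 = 15
Sum = 719

719


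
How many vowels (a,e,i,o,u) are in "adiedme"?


Input: adiedme
Checking each character:
  'a' at position 0: vowel (running total: 1)
  'd' at position 1: consonant
  'i' at position 2: vowel (running total: 2)
  'e' at position 3: vowel (running total: 3)
  'd' at position 4: consonant
  'm' at position 5: consonant
  'e' at position 6: vowel (running total: 4)
Total vowels: 4

4


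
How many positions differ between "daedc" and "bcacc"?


Comparing "daedc" and "bcacc" position by position:
  Position 0: 'd' vs 'b' => DIFFER
  Position 1: 'a' vs 'c' => DIFFER
  Position 2: 'e' vs 'a' => DIFFER
  Position 3: 'd' vs 'c' => DIFFER
  Position 4: 'c' vs 'c' => same
Positions that differ: 4

4


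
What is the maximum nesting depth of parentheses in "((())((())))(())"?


Input: "((())((())))(())"
Tracking depth:
  Position 0 '(': depth becomes 1
  Position 1 '(': depth becomes 2
  Position 2 '(': depth becomes 3
  Position 3 ')': depth becomes 2
  Position 4 ')': depth becomes 1
  Position 5 '(': depth becomes 2
  Position 6 '(': depth becomes 3
  Position 7 '(': depth becomes 4
  Position 8 ')': depth becomes 3
  Position 9 ')': depth becomes 2
  Position 10 ')': depth becomes 1
  Position 11 ')': depth becomes 0
  Position 12 '(': depth becomes 1
  Position 13 '(': depth becomes 2
  Position 14 ')': depth becomes 1
  Position 15 ')': depth becomes 0
Maximum depth reached: 4

4


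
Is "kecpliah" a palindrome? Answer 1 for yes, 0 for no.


Input: kecpliah
Reversed: hailpcek
  Compare pos 0 ('k') with pos 7 ('h'): MISMATCH
  Compare pos 1 ('e') with pos 6 ('a'): MISMATCH
  Compare pos 2 ('c') with pos 5 ('i'): MISMATCH
  Compare pos 3 ('p') with pos 4 ('l'): MISMATCH
Result: not a palindrome

0


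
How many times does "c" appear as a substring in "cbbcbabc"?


Searching for "c" in "cbbcbabc"
Scanning each position:
  Position 0: "c" => MATCH
  Position 1: "b" => no
  Position 2: "b" => no
  Position 3: "c" => MATCH
  Position 4: "b" => no
  Position 5: "a" => no
  Position 6: "b" => no
  Position 7: "c" => MATCH
Total occurrences: 3

3


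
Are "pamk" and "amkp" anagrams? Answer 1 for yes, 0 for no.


Strings: "pamk", "amkp"
Sorted first:  akmp
Sorted second: akmp
Sorted forms match => anagrams

1


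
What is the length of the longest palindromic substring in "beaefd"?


Input: "beaefd"
Checking substrings for palindromes:
  [1:4] "eae" (len 3) => palindrome
Longest palindromic substring: "eae" with length 3

3


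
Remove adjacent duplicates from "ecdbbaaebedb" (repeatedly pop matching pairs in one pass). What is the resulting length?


Input: ecdbbaaebedb
Stack-based adjacent duplicate removal:
  Read 'e': push. Stack: e
  Read 'c': push. Stack: ec
  Read 'd': push. Stack: ecd
  Read 'b': push. Stack: ecdb
  Read 'b': matches stack top 'b' => pop. Stack: ecd
  Read 'a': push. Stack: ecda
  Read 'a': matches stack top 'a' => pop. Stack: ecd
  Read 'e': push. Stack: ecde
  Read 'b': push. Stack: ecdeb
  Read 'e': push. Stack: ecdebe
  Read 'd': push. Stack: ecdebed
  Read 'b': push. Stack: ecdebedb
Final stack: "ecdebedb" (length 8)

8


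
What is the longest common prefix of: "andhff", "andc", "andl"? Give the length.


Words: andhff, andc, andl
  Position 0: all 'a' => match
  Position 1: all 'n' => match
  Position 2: all 'd' => match
  Position 3: ('h', 'c', 'l') => mismatch, stop
LCP = "and" (length 3)

3


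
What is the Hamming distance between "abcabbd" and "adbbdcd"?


Comparing "abcabbd" and "adbbdcd" position by position:
  Position 0: 'a' vs 'a' => same
  Position 1: 'b' vs 'd' => differ
  Position 2: 'c' vs 'b' => differ
  Position 3: 'a' vs 'b' => differ
  Position 4: 'b' vs 'd' => differ
  Position 5: 'b' vs 'c' => differ
  Position 6: 'd' vs 'd' => same
Total differences (Hamming distance): 5

5


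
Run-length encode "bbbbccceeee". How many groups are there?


Input: bbbbccceeee
Scanning for consecutive runs:
  Group 1: 'b' x 4 (positions 0-3)
  Group 2: 'c' x 3 (positions 4-6)
  Group 3: 'e' x 4 (positions 7-10)
Total groups: 3

3


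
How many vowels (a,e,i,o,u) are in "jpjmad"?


Input: jpjmad
Checking each character:
  'j' at position 0: consonant
  'p' at position 1: consonant
  'j' at position 2: consonant
  'm' at position 3: consonant
  'a' at position 4: vowel (running total: 1)
  'd' at position 5: consonant
Total vowels: 1

1


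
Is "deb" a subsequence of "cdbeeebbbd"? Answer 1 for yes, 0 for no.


Check if "deb" is a subsequence of "cdbeeebbbd"
Greedy scan:
  Position 0 ('c'): no match needed
  Position 1 ('d'): matches sub[0] = 'd'
  Position 2 ('b'): no match needed
  Position 3 ('e'): matches sub[1] = 'e'
  Position 4 ('e'): no match needed
  Position 5 ('e'): no match needed
  Position 6 ('b'): matches sub[2] = 'b'
  Position 7 ('b'): no match needed
  Position 8 ('b'): no match needed
  Position 9 ('d'): no match needed
All 3 characters matched => is a subsequence

1


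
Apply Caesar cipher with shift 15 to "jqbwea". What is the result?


Caesar cipher: shift "jqbwea" by 15
  'j' (pos 9) + 15 = pos 24 = 'y'
  'q' (pos 16) + 15 = pos 5 = 'f'
  'b' (pos 1) + 15 = pos 16 = 'q'
  'w' (pos 22) + 15 = pos 11 = 'l'
  'e' (pos 4) + 15 = pos 19 = 't'
  'a' (pos 0) + 15 = pos 15 = 'p'
Result: yfqltp

yfqltp


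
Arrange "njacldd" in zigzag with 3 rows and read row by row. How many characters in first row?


Zigzag "njacldd" into 3 rows:
Placing characters:
  'n' => row 0
  'j' => row 1
  'a' => row 2
  'c' => row 1
  'l' => row 0
  'd' => row 1
  'd' => row 2
Rows:
  Row 0: "nl"
  Row 1: "jcd"
  Row 2: "ad"
First row length: 2

2


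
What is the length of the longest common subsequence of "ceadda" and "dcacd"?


LCS of "ceadda" and "dcacd"
DP table:
           d    c    a    c    d
      0    0    0    0    0    0
  c   0    0    1    1    1    1
  e   0    0    1    1    1    1
  a   0    0    1    2    2    2
  d   0    1    1    2    2    3
  d   0    1    1    2    2    3
  a   0    1    1    2    2    3
LCS length = dp[6][5] = 3

3


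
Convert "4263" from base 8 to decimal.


Input: "4263" in base 8
Positional expansion:
  Digit '4' (value 4) x 8^3 = 2048
  Digit '2' (value 2) x 8^2 = 128
  Digit '6' (value 6) x 8^1 = 48
  Digit '3' (value 3) x 8^0 = 3
Sum = 2227

2227


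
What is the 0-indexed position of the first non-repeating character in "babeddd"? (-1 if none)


Input: babeddd
Character frequencies:
  'a': 1
  'b': 2
  'd': 3
  'e': 1
Scanning left to right for freq == 1:
  Position 0 ('b'): freq=2, skip
  Position 1 ('a'): unique! => answer = 1

1


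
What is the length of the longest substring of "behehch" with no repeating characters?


Input: "behehch"
Sliding window (track last position of each char):
  Position 0 ('b'): window [0,0] length 1 -- new best
  Position 1 ('e'): window [0,1] length 2 -- new best
  Position 2 ('h'): window [0,2] length 3 -- new best
  Position 3 ('e'): repeat (last at 1), move window start to 2
  Position 3 ('e'): window [2,3] length 2
  Position 4 ('h'): repeat (last at 2), move window start to 3
  Position 4 ('h'): window [3,4] length 2
  Position 5 ('c'): window [3,5] length 3
  Position 6 ('h'): repeat (last at 4), move window start to 5
  Position 6 ('h'): window [5,6] length 2
Longest substring with no repeats: "beh" with length 3

3


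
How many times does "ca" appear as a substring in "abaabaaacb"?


Searching for "ca" in "abaabaaacb"
Scanning each position:
  Position 0: "ab" => no
  Position 1: "ba" => no
  Position 2: "aa" => no
  Position 3: "ab" => no
  Position 4: "ba" => no
  Position 5: "aa" => no
  Position 6: "aa" => no
  Position 7: "ac" => no
  Position 8: "cb" => no
Total occurrences: 0

0


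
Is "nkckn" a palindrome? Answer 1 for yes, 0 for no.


Input: nkckn
Reversed: nkckn
  Compare pos 0 ('n') with pos 4 ('n'): match
  Compare pos 1 ('k') with pos 3 ('k'): match
Result: palindrome

1


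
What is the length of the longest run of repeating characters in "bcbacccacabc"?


Input: "bcbacccacabc"
Scanning for longest run:
  Position 1 ('c'): new char, reset run to 1
  Position 2 ('b'): new char, reset run to 1
  Position 3 ('a'): new char, reset run to 1
  Position 4 ('c'): new char, reset run to 1
  Position 5 ('c'): continues run of 'c', length=2
  Position 6 ('c'): continues run of 'c', length=3
  Position 7 ('a'): new char, reset run to 1
  Position 8 ('c'): new char, reset run to 1
  Position 9 ('a'): new char, reset run to 1
  Position 10 ('b'): new char, reset run to 1
  Position 11 ('c'): new char, reset run to 1
Longest run: 'c' with length 3

3
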